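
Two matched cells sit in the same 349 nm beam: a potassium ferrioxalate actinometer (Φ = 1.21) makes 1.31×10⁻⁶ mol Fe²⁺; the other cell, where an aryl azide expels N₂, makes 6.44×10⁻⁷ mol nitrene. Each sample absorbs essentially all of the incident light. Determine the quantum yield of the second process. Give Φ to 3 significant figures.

Photons absorbed by the actinometer: 1.31×10⁻⁶ / 1.21 = 1.083×10⁻⁶ mol.
Φ(unknown) = 6.44×10⁻⁷ / 1.083×10⁻⁶ = 0.595.

Φ = 0.595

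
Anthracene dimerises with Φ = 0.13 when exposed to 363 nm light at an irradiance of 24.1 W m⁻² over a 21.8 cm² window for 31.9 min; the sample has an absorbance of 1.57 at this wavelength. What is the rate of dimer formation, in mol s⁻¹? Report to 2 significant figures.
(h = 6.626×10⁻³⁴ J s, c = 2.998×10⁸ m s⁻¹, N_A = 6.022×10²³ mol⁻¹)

2.0×10⁻⁸ mol s⁻¹

Photon energy at 363 nm: hc/λ = (6.626×10⁻³⁴)(2.998×10⁸)/(363×10⁻⁹) = 5.472×10⁻¹⁹ J.
Energy delivered: (24.1 W m⁻²)(21.8×10⁻⁴ m²)(1914 s) = 100.6 J.
Photons incident: 100.6 / 5.472×10⁻¹⁹ = 1.838×10²⁰, i.e. 1.838×10²⁰/6.022×10²³ = 3.052×10⁻⁴ mol.
Fraction absorbed: 1 − 10^(−1.57) = 0.9731.
Photons absorbed: 0.9731 × 3.052×10⁻⁴ = 2.970×10⁻⁴ mol.
Product formed: 0.13 × 2.970×10⁻⁴ = 3.861×10⁻⁵ mol.
Rate: 3.861×10⁻⁵ / 1914 s = 2.0×10⁻⁸ mol s⁻¹.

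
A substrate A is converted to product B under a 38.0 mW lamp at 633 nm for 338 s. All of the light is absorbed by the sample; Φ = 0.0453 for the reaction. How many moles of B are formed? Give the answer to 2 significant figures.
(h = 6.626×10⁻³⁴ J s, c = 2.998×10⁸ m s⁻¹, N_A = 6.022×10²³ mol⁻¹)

3.1×10⁻⁶ mol

Photon energy at 633 nm: hc/λ = (6.626×10⁻³⁴)(2.998×10⁸)/(633×10⁻⁹) = 3.138×10⁻¹⁹ J.
Energy delivered: (38.0 mW)(338 s) = 12.84 J.
Photons incident: 12.84 / 3.138×10⁻¹⁹ = 4.092×10¹⁹, i.e. 4.092×10¹⁹/6.022×10²³ = 6.795×10⁻⁵ mol.
Product: Φ × n_abs = 0.0453 × 6.795×10⁻⁵ = 3.078×10⁻⁶ mol.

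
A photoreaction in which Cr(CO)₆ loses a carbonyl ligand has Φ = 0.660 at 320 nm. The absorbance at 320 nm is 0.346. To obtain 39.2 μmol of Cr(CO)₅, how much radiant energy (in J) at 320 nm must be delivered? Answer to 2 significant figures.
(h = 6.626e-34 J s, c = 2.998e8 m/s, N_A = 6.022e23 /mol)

40 J

Product: 39.2 μmol = 3.92e-5 mol.
Photons that must be absorbed: 3.92e-5 / 0.660 = 5.939e-5 mol.
Fraction absorbed: 1 − 10^(−0.346) = 0.5492.
Incident photons needed: 5.939e-5 / 0.5492 = 1.081e-4 mol.
Photon energy: hc/λ = 6.208e-19 J; per mole, 3.738e5 J mol⁻¹.
Energy required: 1.081e-4 × 3.738e5 = 40 J.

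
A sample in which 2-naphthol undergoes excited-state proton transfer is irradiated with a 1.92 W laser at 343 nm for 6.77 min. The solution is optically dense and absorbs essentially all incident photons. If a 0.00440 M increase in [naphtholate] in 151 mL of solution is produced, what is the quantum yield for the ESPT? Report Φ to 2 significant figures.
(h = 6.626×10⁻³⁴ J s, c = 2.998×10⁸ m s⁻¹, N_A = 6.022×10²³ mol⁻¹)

Product: (0.00440 M)(0.151 L) = 6.644×10⁻⁴ mol.
Photon energy at 343 nm: hc/λ = (6.626×10⁻³⁴)(2.998×10⁸)/(343×10⁻⁹) = 5.791×10⁻¹⁹ J.
Energy delivered: (1.92 W)(406.2 s) = 779.9 J.
Photons incident: 779.9 / 5.791×10⁻¹⁹ = 1.347×10²¹, i.e. 1.347×10²¹/6.022×10²³ = 0.002237 mol.
Φ = 6.644×10⁻⁴ mol / 0.002237 mol photons = 0.30.

Φ = 0.30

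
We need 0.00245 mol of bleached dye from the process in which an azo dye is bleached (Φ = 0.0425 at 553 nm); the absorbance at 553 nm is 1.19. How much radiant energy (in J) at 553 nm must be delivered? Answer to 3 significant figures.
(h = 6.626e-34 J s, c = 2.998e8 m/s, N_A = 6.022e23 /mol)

1.33e4 J

Photons that must be absorbed: 0.00245 / 0.0425 = 0.05765 mol.
Fraction absorbed: 1 − 10^(−1.19) = 0.9354.
Incident photons needed: 0.05765 / 0.9354 = 0.06163 mol.
Photon energy: hc/λ = 3.592e-19 J; per mole, 2.163e5 J mol⁻¹.
Energy required: 0.06163 × 2.163e5 = 1.33e4 J.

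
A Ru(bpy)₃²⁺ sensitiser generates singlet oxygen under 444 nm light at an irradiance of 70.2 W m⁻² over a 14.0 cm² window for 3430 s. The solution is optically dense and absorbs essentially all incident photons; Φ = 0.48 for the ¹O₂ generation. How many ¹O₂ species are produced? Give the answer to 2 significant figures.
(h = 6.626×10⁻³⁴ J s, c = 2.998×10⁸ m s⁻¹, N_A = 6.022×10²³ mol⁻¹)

Photon energy at 444 nm: hc/λ = (6.626×10⁻³⁴)(2.998×10⁸)/(444×10⁻⁹) = 4.474×10⁻¹⁹ J.
Energy delivered: (70.2 W m⁻²)(14.0×10⁻⁴ m²)(3430 s) = 337.1 J.
Photons incident: 337.1 / 4.474×10⁻¹⁹ = 7.535×10²⁰, i.e. 7.535×10²⁰/6.022×10²³ = 0.001251 mol.
Product: Φ × n_abs = 0.48 × 0.001251 = 6.005×10⁻⁴ mol.
As a count: 6.005×10⁻⁴ × 6.022×10²³ = 3.6×10²⁰.

3.6×10²⁰ species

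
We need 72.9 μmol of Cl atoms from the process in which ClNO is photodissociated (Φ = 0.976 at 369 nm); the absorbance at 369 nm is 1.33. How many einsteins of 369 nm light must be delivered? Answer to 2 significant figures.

7.8e-5 einstein

Product: 72.9 μmol = 7.29e-5 mol.
Photons that must be absorbed: 7.29e-5 / 0.976 = 7.469e-5 mol.
Fraction absorbed: 1 − 10^(−1.33) = 0.9532.
Incident photons needed: 7.469e-5 / 0.9532 = 7.836e-5 mol.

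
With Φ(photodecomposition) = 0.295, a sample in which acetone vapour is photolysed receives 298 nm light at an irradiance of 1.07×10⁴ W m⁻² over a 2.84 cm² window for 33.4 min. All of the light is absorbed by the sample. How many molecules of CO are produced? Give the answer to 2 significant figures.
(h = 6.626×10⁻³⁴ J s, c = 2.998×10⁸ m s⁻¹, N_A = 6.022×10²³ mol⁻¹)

Photon energy at 298 nm: hc/λ = (6.626×10⁻³⁴)(2.998×10⁸)/(298×10⁻⁹) = 6.666×10⁻¹⁹ J.
Energy delivered: (1.07×10⁴ W m⁻²)(2.84×10⁻⁴ m²)(2004 s) = 6090 J.
Photons incident: 6090 / 6.666×10⁻¹⁹ = 9.136×10²¹, i.e. 9.136×10²¹/6.022×10²³ = 0.01517 mol.
Product: Φ × n_abs = 0.295 × 0.01517 = 0.004475 mol.
As a count: 0.004475 × 6.022×10²³ = 2.7×10²¹.

2.7×10²¹ molecules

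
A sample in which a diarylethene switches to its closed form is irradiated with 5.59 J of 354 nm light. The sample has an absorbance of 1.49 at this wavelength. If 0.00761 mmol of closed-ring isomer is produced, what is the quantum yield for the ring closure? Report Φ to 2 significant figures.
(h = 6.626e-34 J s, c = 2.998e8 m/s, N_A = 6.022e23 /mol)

Product: 0.00761 mmol = 7.61e-6 mol.
Photon energy at 354 nm: hc/λ = (6.626e-34)(2.998e8)/(354e-9) = 5.612e-19 J.
Photons incident: 5.59 / 5.612e-19 = 9.961e18, i.e. 9.961e18/6.022e23 = 1.654e-5 mol.
Fraction absorbed: 1 − 10^(−1.49) = 0.9676.
Photons absorbed: 0.9676 × 1.654e-5 = 1.600e-5 mol.
Φ = 7.61e-6 mol / 1.600e-5 mol photons = 0.48.

Φ = 0.48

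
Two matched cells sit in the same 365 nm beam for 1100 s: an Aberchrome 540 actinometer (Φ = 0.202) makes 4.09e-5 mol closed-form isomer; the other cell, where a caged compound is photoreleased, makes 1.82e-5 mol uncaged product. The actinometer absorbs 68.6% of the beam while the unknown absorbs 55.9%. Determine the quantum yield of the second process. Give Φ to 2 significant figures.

Φ = 0.11

Photons absorbed by the actinometer: 4.09e-5 / 0.202 = 2.025e-4 mol.
Incident flux: 2.025e-4 / 0.686 = 2.952e-4 einstein.
Absorbed by unknown: 0.559 × 2.952e-4 = 1.650e-4 mol.
Φ(unknown) = 1.82e-5 / 1.650e-4 = 0.11.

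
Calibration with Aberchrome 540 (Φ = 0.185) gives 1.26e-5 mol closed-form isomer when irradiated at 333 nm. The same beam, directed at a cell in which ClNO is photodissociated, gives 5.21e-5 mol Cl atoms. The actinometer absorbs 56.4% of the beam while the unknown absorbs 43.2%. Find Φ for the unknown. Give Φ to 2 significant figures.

Φ = 1.0

Photons absorbed by the actinometer: 1.26e-5 / 0.185 = 6.811e-5 mol.
Incident flux: 6.811e-5 / 0.564 = 1.208e-4 einstein.
Absorbed by unknown: 0.432 × 1.208e-4 = 5.219e-5 mol.
Φ(unknown) = 5.21e-5 / 5.219e-5 = 1.0.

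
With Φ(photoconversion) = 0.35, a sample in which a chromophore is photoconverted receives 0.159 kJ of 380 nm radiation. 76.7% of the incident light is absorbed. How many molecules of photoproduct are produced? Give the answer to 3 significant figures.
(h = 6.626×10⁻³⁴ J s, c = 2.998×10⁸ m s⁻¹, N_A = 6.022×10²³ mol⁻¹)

8.17×10¹⁹ molecules

Photon energy at 380 nm: hc/λ = (6.626×10⁻³⁴)(2.998×10⁸)/(380×10⁻⁹) = 5.228×10⁻¹⁹ J.
Incident energy: 0.159 kJ = 159 J.
Photons incident: 159 / 5.228×10⁻¹⁹ = 3.041×10²⁰, i.e. 3.041×10²⁰/6.022×10²³ = 5.050×10⁻⁴ mol.
Photons absorbed: 0.767 × 5.050×10⁻⁴ = 3.873×10⁻⁴ mol.
Product: Φ × n_abs = 0.35 × 3.873×10⁻⁴ = 1.356×10⁻⁴ mol.
As a count: 1.356×10⁻⁴ × 6.022×10²³ = 8.17×10¹⁹.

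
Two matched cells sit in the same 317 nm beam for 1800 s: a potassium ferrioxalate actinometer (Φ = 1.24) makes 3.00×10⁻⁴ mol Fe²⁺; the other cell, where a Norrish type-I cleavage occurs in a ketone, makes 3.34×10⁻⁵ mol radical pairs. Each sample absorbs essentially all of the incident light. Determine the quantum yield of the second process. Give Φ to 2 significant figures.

Photons absorbed by the actinometer: 3.00×10⁻⁴ / 1.24 = 2.419×10⁻⁴ mol.
Φ(unknown) = 3.34×10⁻⁵ / 2.419×10⁻⁴ = 0.14.

Φ = 0.14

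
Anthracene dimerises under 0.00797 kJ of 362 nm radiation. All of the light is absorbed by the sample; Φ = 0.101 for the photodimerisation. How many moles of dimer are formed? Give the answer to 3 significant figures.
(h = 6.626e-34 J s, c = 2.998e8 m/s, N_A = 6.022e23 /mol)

Photon energy at 362 nm: hc/λ = (6.626e-34)(2.998e8)/(362e-9) = 5.487e-19 J.
Incident energy: 0.00797 kJ = 7.97 J.
Photons incident: 7.97 / 5.487e-19 = 1.453e19, i.e. 1.453e19/6.022e23 = 2.413e-5 mol.
Product: Φ × n_abs = 0.101 × 2.413e-5 = 2.437e-6 mol.

2.44e-6 mol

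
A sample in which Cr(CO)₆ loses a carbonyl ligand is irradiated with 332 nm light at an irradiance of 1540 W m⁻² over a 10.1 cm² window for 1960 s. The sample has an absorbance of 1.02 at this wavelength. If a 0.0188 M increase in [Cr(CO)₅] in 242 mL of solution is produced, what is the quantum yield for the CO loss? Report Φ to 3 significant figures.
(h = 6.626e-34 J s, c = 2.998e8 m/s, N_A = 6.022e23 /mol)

Φ = 0.594

Product: (0.0188 M)(0.242 L) = 0.004550 mol.
Photon energy at 332 nm: hc/λ = (6.626e-34)(2.998e8)/(332e-9) = 5.983e-19 J.
Energy delivered: (1540 W m⁻²)(10.1e-4 m²)(1960 s) = 3049 J.
Photons incident: 3049 / 5.983e-19 = 5.096e21, i.e. 5.096e21/6.022e23 = 0.008462 mol.
Fraction absorbed: 1 − 10^(−1.02) = 0.9045.
Photons absorbed: 0.9045 × 0.008462 = 0.007654 mol.
Φ = 0.004550 mol / 0.007654 mol photons = 0.594.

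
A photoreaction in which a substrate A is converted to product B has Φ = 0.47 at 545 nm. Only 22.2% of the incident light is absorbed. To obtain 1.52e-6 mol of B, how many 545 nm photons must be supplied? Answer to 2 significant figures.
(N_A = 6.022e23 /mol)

Photons that must be absorbed: 1.52e-6 / 0.47 = 3.234e-6 mol.
Incident photons needed: 3.234e-6 / 0.222 = 1.457e-5 mol.
Photon count: 1.457e-5 × 6.022e23 = 8.8e18.

8.8e18 photons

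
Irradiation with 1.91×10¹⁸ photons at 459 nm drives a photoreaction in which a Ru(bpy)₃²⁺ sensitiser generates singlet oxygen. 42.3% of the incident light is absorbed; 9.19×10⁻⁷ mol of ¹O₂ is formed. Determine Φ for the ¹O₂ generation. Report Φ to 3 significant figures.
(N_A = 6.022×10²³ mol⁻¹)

Moles of photons: 1.91×10¹⁸ / 6.022×10²³ = 3.172×10⁻⁶ mol.
Photons absorbed: 0.423 × 3.172×10⁻⁶ = 1.342×10⁻⁶ mol.
Φ = 9.19×10⁻⁷ mol / 1.342×10⁻⁶ mol photons = 0.685.

Φ = 0.685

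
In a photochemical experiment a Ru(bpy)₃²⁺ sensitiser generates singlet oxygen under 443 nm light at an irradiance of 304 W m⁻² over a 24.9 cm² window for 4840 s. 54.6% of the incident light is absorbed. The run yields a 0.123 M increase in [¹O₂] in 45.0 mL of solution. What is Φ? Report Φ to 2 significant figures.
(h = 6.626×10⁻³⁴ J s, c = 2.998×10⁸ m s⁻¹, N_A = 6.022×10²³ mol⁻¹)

Φ = 0.75

Product: (0.123 M)(0.045 L) = 0.005535 mol.
Photon energy at 443 nm: hc/λ = (6.626×10⁻³⁴)(2.998×10⁸)/(443×10⁻⁹) = 4.484×10⁻¹⁹ J.
Energy delivered: (304 W m⁻²)(24.9×10⁻⁴ m²)(4840 s) = 3664 J.
Photons incident: 3664 / 4.484×10⁻¹⁹ = 8.171×10²¹, i.e. 8.171×10²¹/6.022×10²³ = 0.01357 mol.
Photons absorbed: 0.546 × 0.01357 = 0.007409 mol.
Φ = 0.005535 mol / 0.007409 mol photons = 0.75.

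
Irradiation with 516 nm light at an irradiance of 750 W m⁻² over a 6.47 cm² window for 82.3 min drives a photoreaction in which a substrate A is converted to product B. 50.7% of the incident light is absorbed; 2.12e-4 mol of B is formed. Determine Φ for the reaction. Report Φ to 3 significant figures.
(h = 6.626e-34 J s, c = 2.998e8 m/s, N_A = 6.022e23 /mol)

Φ = 0.0405

Photon energy at 516 nm: hc/λ = (6.626e-34)(2.998e8)/(516e-9) = 3.850e-19 J.
Energy delivered: (750 W m⁻²)(6.47e-4 m²)(4938 s) = 2396 J.
Photons incident: 2396 / 3.850e-19 = 6.223e21, i.e. 6.223e21/6.022e23 = 0.01033 mol.
Photons absorbed: 0.507 × 0.01033 = 0.005237 mol.
Φ = 2.12e-4 mol / 0.005237 mol photons = 0.0405.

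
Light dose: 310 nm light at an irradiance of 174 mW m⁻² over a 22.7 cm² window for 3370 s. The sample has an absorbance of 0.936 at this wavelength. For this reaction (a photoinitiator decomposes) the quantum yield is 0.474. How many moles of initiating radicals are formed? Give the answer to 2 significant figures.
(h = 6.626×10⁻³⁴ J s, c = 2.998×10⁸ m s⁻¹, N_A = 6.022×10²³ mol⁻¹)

Photon energy at 310 nm: hc/λ = (6.626×10⁻³⁴)(2.998×10⁸)/(310×10⁻⁹) = 6.408×10⁻¹⁹ J.
Energy delivered: (174 mW m⁻²)(22.7×10⁻⁴ m²)(3370 s) = 1.331 J.
Photons incident: 1.331 / 6.408×10⁻¹⁹ = 2.077×10¹⁸, i.e. 2.077×10¹⁸/6.022×10²³ = 3.449×10⁻⁶ mol.
Fraction absorbed: 1 − 10^(−0.936) = 0.8841.
Photons absorbed: 0.8841 × 3.449×10⁻⁶ = 3.049×10⁻⁶ mol.
Product: Φ × n_abs = 0.474 × 3.049×10⁻⁶ = 1.445×10⁻⁶ mol.

1.4×10⁻⁶ mol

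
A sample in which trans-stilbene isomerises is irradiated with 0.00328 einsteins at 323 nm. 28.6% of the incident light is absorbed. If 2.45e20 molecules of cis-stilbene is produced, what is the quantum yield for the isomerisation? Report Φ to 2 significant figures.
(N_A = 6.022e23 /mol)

Φ = 0.43

Product: 2.45e20 / 6.022e23 = 4.068e-4 mol.
Photons absorbed: 0.286 × 0.00328 = 9.381e-4 mol.
Φ = 4.068e-4 mol / 9.381e-4 mol photons = 0.43.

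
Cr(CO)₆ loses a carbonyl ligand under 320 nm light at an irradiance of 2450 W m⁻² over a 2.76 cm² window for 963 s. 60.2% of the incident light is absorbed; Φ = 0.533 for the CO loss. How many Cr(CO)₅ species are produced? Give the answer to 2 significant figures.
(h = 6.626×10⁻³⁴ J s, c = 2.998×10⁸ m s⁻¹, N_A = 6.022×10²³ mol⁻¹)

Photon energy at 320 nm: hc/λ = (6.626×10⁻³⁴)(2.998×10⁸)/(320×10⁻⁹) = 6.208×10⁻¹⁹ J.
Energy delivered: (2450 W m⁻²)(2.76×10⁻⁴ m²)(963 s) = 651.2 J.
Photons incident: 651.2 / 6.208×10⁻¹⁹ = 1.049×10²¹, i.e. 1.049×10²¹/6.022×10²³ = 0.001742 mol.
Photons absorbed: 0.602 × 0.001742 = 0.001049 mol.
Product: Φ × n_abs = 0.533 × 0.001049 = 5.591×10⁻⁴ mol.
As a count: 5.591×10⁻⁴ × 6.022×10²³ = 3.4×10²⁰.

3.4×10²⁰ species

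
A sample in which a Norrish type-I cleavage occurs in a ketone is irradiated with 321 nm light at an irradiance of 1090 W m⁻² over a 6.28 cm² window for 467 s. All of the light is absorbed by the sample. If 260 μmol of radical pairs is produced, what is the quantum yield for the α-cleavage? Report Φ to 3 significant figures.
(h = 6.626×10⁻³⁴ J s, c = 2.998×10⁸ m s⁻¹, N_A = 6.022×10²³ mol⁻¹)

Φ = 0.303

Product: 260 μmol = 2.60×10⁻⁴ mol.
Photon energy at 321 nm: hc/λ = (6.626×10⁻³⁴)(2.998×10⁸)/(321×10⁻⁹) = 6.188×10⁻¹⁹ J.
Energy delivered: (1090 W m⁻²)(6.28×10⁻⁴ m²)(467 s) = 319.7 J.
Photons incident: 319.7 / 6.188×10⁻¹⁹ = 5.166×10²⁰, i.e. 5.166×10²⁰/6.022×10²³ = 8.579×10⁻⁴ mol.
Φ = 2.60×10⁻⁴ mol / 8.579×10⁻⁴ mol photons = 0.303.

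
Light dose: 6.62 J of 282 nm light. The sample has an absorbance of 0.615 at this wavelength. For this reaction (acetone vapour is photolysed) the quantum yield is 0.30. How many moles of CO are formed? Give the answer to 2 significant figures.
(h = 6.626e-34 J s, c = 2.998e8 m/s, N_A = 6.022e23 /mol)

3.5e-6 mol

Photon energy at 282 nm: hc/λ = (6.626e-34)(2.998e8)/(282e-9) = 7.044e-19 J.
Photons incident: 6.62 / 7.044e-19 = 9.398e18, i.e. 9.398e18/6.022e23 = 1.561e-5 mol.
Fraction absorbed: 1 − 10^(−0.615) = 0.7573.
Photons absorbed: 0.7573 × 1.561e-5 = 1.182e-5 mol.
Product: Φ × n_abs = 0.30 × 1.182e-5 = 3.546e-6 mol.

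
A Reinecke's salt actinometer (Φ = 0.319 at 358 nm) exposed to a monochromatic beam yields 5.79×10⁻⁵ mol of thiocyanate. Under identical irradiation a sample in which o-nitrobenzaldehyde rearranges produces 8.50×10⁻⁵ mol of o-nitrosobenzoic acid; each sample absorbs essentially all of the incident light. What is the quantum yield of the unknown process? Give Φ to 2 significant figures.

Photons absorbed by the actinometer: 5.79×10⁻⁵ / 0.319 = 1.815×10⁻⁴ mol.
Φ(unknown) = 8.50×10⁻⁵ / 1.815×10⁻⁴ = 0.47.

Φ = 0.47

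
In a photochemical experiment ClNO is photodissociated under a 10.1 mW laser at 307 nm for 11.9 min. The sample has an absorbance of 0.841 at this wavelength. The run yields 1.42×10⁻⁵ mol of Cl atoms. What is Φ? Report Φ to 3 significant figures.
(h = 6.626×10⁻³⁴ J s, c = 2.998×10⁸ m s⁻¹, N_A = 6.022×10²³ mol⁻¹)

Φ = 0.897

Photon energy at 307 nm: hc/λ = (6.626×10⁻³⁴)(2.998×10⁸)/(307×10⁻⁹) = 6.471×10⁻¹⁹ J.
Energy delivered: (10.1 mW)(714 s) = 7.211 J.
Photons incident: 7.211 / 6.471×10⁻¹⁹ = 1.114×10¹⁹, i.e. 1.114×10¹⁹/6.022×10²³ = 1.850×10⁻⁵ mol.
Fraction absorbed: 1 − 10^(−0.841) = 0.8558.
Photons absorbed: 0.8558 × 1.850×10⁻⁵ = 1.583×10⁻⁵ mol.
Φ = 1.42×10⁻⁵ mol / 1.583×10⁻⁵ mol photons = 0.897.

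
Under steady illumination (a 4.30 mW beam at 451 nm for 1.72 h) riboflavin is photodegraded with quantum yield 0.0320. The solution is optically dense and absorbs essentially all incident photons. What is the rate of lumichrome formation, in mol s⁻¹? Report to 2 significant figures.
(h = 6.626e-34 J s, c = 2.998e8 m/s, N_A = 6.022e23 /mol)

5.2e-10 mol s⁻¹

Photon energy at 451 nm: hc/λ = (6.626e-34)(2.998e8)/(451e-9) = 4.405e-19 J.
Energy delivered: (4.30 mW)(6192 s) = 26.63 J.
Photons incident: 26.63 / 4.405e-19 = 6.045e19, i.e. 6.045e19/6.022e23 = 1.004e-4 mol.
Product formed: 0.0320 × 1.004e-4 = 3.213e-6 mol.
Rate: 3.213e-6 / 6192 s = 5.2e-10 mol s⁻¹.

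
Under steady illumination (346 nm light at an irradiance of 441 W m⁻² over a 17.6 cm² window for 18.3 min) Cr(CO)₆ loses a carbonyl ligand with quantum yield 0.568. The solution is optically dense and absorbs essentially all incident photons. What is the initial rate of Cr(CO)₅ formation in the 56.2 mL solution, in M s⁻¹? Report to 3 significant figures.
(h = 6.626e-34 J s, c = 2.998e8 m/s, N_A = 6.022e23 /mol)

Photon energy at 346 nm: hc/λ = (6.626e-34)(2.998e8)/(346e-9) = 5.741e-19 J.
Energy delivered: (441 W m⁻²)(17.6e-4 m²)(1098 s) = 852.2 J.
Photons incident: 852.2 / 5.741e-19 = 1.484e21, i.e. 1.484e21/6.022e23 = 0.002464 mol.
Product formed: 0.568 × 0.002464 = 0.001400 mol.
Rate: 0.001400 mol / (1098 s × 0.0562 L) = 2.27e-5 M s⁻¹.

2.27e-5 M s⁻¹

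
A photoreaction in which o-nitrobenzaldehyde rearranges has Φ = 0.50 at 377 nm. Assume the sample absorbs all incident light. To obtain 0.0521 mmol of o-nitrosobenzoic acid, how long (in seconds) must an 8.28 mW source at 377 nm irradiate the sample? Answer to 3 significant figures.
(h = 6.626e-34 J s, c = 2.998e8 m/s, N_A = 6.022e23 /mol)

Product: 0.0521 mmol = 5.21e-5 mol.
Photons that must be absorbed: 5.21e-5 / 0.50 = 1.042e-4 mol.
Photon energy: hc/λ = 5.269e-19 J; per mole, 3.173e5 J mol⁻¹.
Energy required: 1.042e-4 × 3.173e5 = 33.06 J.
Time: 33.06 J / 0.00828 W = 3990 s.

t ≈ 3990 s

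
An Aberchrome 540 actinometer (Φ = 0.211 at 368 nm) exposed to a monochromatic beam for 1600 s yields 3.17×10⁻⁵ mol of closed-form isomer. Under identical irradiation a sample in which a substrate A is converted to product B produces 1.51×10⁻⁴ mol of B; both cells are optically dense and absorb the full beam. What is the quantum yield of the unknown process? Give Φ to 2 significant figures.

Photons absorbed by the actinometer: 3.17×10⁻⁵ / 0.211 = 1.502×10⁻⁴ mol.
Φ(unknown) = 1.51×10⁻⁴ / 1.502×10⁻⁴ = 1.0.

Φ = 1.0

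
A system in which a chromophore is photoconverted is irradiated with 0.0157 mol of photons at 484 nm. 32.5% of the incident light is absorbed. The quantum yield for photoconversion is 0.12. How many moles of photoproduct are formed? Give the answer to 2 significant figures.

6.1e-4 mol

Photons absorbed: 0.325 × 0.0157 = 0.005102 mol.
Product: Φ × n_abs = 0.12 × 0.005102 = 6.122e-4 mol.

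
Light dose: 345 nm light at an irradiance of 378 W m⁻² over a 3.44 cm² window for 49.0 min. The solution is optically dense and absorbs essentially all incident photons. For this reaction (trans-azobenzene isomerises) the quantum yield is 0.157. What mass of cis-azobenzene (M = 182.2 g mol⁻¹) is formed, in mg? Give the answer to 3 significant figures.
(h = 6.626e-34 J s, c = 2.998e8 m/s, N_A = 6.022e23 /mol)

31.5 mg

Photon energy at 345 nm: hc/λ = (6.626e-34)(2.998e8)/(345e-9) = 5.758e-19 J.
Energy delivered: (378 W m⁻²)(3.44e-4 m²)(2940 s) = 382.3 J.
Photons incident: 382.3 / 5.758e-19 = 6.639e20, i.e. 6.639e20/6.022e23 = 0.001102 mol.
Product: Φ × n_abs = 0.157 × 0.001102 = 1.730e-4 mol.
Mass: 1.730e-4 × 182.2 = 0.03152 g = 31.5 mg.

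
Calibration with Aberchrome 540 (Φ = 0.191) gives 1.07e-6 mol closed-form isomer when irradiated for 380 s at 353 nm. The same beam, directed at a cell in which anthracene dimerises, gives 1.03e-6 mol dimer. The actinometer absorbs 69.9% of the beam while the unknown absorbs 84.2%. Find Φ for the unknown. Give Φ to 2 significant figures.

Photons absorbed by the actinometer: 1.07e-6 / 0.191 = 5.602e-6 mol.
Incident flux: 5.602e-6 / 0.699 = 8.014e-6 einstein.
Absorbed by unknown: 0.842 × 8.014e-6 = 6.748e-6 mol.
Φ(unknown) = 1.03e-6 / 6.748e-6 = 0.15.

Φ = 0.15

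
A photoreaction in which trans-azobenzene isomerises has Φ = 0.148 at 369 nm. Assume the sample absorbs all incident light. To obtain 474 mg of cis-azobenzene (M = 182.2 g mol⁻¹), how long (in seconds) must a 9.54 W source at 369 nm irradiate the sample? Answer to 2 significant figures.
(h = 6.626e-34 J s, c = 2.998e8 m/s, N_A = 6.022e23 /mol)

t ≈ 600 s

Product: 474 mg / 182.2 g mol⁻¹ = 0.002602 mol.
Photons that must be absorbed: 0.002602 / 0.148 = 0.01758 mol.
Photon energy: hc/λ = 5.383e-19 J; per mole, 3.242e5 J mol⁻¹.
Energy required: 0.01758 × 3.242e5 = 5699 J.
Time: 5699 J / 9.54 W = 600 s.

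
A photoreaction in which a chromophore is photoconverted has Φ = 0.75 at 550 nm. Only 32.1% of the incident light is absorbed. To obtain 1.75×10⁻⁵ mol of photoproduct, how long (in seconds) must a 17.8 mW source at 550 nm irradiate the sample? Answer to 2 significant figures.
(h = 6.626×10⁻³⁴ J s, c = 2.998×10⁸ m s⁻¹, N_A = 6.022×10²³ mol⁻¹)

t ≈ 890 s

Photons that must be absorbed: 1.75×10⁻⁵ / 0.75 = 2.333×10⁻⁵ mol.
Incident photons needed: 2.333×10⁻⁵ / 0.321 = 7.268×10⁻⁵ mol.
Photon energy: hc/λ = 3.612×10⁻¹⁹ J; per mole, 2.175×10⁵ J mol⁻¹.
Energy required: 7.268×10⁻⁵ × 2.175×10⁵ = 15.81 J.
Time: 15.81 J / 0.0178 W = 890 s.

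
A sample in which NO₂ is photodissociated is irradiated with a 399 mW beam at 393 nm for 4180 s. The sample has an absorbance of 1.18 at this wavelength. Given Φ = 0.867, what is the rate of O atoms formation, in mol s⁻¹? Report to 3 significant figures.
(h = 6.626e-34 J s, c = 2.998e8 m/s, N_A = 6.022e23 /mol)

Photon energy at 393 nm: hc/λ = (6.626e-34)(2.998e8)/(393e-9) = 5.055e-19 J.
Energy delivered: (399 mW)(4180 s) = 1668 J.
Photons incident: 1668 / 5.055e-19 = 3.300e21, i.e. 3.300e21/6.022e23 = 0.005480 mol.
Fraction absorbed: 1 − 10^(−1.18) = 0.9339.
Photons absorbed: 0.9339 × 0.005480 = 0.005118 mol.
Product formed: 0.867 × 0.005118 = 0.004437 mol.
Rate: 0.004437 / 4180 s = 1.06e-6 mol s⁻¹.

1.06e-6 mol s⁻¹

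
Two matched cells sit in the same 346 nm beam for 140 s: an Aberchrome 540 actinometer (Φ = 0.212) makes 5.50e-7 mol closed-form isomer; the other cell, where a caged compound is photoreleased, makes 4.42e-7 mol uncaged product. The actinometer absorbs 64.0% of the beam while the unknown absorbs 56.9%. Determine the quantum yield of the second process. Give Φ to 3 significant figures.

Photons absorbed by the actinometer: 5.50e-7 / 0.212 = 2.594e-6 mol.
Incident flux: 2.594e-6 / 0.640 = 4.053e-6 einstein.
Absorbed by unknown: 0.569 × 4.053e-6 = 2.306e-6 mol.
Φ(unknown) = 4.42e-7 / 2.306e-6 = 0.192.

Φ = 0.192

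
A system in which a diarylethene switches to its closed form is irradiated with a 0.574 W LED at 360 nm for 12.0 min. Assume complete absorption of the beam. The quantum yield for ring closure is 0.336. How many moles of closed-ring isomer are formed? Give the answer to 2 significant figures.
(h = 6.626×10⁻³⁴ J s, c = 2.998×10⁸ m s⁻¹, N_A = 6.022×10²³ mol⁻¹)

4.2×10⁻⁴ mol

Photon energy at 360 nm: hc/λ = (6.626×10⁻³⁴)(2.998×10⁸)/(360×10⁻⁹) = 5.518×10⁻¹⁹ J.
Energy delivered: (0.574 W)(720 s) = 413.3 J.
Photons incident: 413.3 / 5.518×10⁻¹⁹ = 7.490×10²⁰, i.e. 7.490×10²⁰/6.022×10²³ = 0.001244 mol.
Product: Φ × n_abs = 0.336 × 0.001244 = 4.180×10⁻⁴ mol.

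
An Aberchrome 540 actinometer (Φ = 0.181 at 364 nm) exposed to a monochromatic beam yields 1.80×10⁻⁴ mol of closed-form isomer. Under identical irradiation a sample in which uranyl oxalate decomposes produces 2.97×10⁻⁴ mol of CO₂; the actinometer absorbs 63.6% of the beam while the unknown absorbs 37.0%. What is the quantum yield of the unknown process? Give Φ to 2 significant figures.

Φ = 0.51

Photons absorbed by the actinometer: 1.80×10⁻⁴ / 0.181 = 9.945×10⁻⁴ mol.
Incident flux: 9.945×10⁻⁴ / 0.636 = 0.001564 einstein.
Absorbed by unknown: 0.370 × 0.001564 = 5.787×10⁻⁴ mol.
Φ(unknown) = 2.97×10⁻⁴ / 5.787×10⁻⁴ = 0.51.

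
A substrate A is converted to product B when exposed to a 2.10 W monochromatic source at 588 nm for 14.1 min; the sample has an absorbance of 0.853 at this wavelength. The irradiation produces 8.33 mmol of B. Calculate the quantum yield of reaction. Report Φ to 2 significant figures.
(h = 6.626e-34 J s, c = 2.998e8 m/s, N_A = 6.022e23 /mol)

Φ = 1.1

Product: 8.33 mmol = 0.00833 mol.
Photon energy at 588 nm: hc/λ = (6.626e-34)(2.998e8)/(588e-9) = 3.378e-19 J.
Energy delivered: (2.10 W)(846 s) = 1777 J.
Photons incident: 1777 / 3.378e-19 = 5.261e21, i.e. 5.261e21/6.022e23 = 0.008736 mol.
Fraction absorbed: 1 − 10^(−0.853) = 0.8597.
Photons absorbed: 0.8597 × 0.008736 = 0.007510 mol.
Φ = 0.00833 mol / 0.007510 mol photons = 1.1.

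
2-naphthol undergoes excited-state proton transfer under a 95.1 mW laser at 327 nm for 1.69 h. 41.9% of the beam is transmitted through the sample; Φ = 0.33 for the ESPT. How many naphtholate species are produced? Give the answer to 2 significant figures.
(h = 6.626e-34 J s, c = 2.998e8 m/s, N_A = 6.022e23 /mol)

Photon energy at 327 nm: hc/λ = (6.626e-34)(2.998e8)/(327e-9) = 6.075e-19 J.
Energy delivered: (95.1 mW)(6084 s) = 578.6 J.
Photons incident: 578.6 / 6.075e-19 = 9.524e20, i.e. 9.524e20/6.022e23 = 0.001582 mol.
Fraction absorbed: 1 − 41.9/100 = 0.5810.
Photons absorbed: 0.5810 × 0.001582 = 9.191e-4 mol.
Product: Φ × n_abs = 0.33 × 9.191e-4 = 3.033e-4 mol.
As a count: 3.033e-4 × 6.022e23 = 1.8e20.

1.8e20 species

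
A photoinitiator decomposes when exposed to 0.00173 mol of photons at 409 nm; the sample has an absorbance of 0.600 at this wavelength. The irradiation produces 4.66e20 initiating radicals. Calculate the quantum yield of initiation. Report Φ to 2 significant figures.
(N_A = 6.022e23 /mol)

Φ = 0.60

Product: 4.66e20 / 6.022e23 = 7.738e-4 mol.
Fraction absorbed: 1 − 10^(−0.600) = 0.7488.
Photons absorbed: 0.7488 × 0.00173 = 0.001295 mol.
Φ = 7.738e-4 mol / 0.001295 mol photons = 0.60.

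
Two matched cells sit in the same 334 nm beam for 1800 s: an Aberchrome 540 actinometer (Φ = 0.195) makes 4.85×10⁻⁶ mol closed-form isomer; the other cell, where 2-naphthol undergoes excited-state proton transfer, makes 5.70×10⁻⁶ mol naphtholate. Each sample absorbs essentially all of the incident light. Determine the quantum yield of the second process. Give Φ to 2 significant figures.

Φ = 0.23

Photons absorbed by the actinometer: 4.85×10⁻⁶ / 0.195 = 2.487×10⁻⁵ mol.
Φ(unknown) = 5.70×10⁻⁶ / 2.487×10⁻⁵ = 0.23.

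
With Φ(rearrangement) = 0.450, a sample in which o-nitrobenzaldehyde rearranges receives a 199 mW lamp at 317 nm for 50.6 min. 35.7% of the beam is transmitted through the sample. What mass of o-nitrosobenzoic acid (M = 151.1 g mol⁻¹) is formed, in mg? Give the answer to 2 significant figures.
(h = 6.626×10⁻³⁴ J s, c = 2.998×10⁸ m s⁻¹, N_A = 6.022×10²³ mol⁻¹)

70 mg

Photon energy at 317 nm: hc/λ = (6.626×10⁻³⁴)(2.998×10⁸)/(317×10⁻⁹) = 6.266×10⁻¹⁹ J.
Energy delivered: (199 mW)(3036 s) = 604.2 J.
Photons incident: 604.2 / 6.266×10⁻¹⁹ = 9.643×10²⁰, i.e. 9.643×10²⁰/6.022×10²³ = 0.001601 mol.
Fraction absorbed: 1 − 35.7/100 = 0.6430.
Photons absorbed: 0.6430 × 0.001601 = 0.001029 mol.
Product: Φ × n_abs = 0.450 × 0.001029 = 4.631×10⁻⁴ mol.
Mass: 4.631×10⁻⁴ × 151.1 = 0.06997 g = 70 mg.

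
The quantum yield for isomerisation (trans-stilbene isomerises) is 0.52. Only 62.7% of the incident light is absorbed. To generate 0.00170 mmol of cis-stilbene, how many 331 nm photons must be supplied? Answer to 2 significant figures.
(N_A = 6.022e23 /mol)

3.1e18 photons

Product: 0.00170 mmol = 1.70e-6 mol.
Photons that must be absorbed: 1.70e-6 / 0.52 = 3.269e-6 mol.
Incident photons needed: 3.269e-6 / 0.627 = 5.214e-6 mol.
Photon count: 5.214e-6 × 6.022e23 = 3.1e18.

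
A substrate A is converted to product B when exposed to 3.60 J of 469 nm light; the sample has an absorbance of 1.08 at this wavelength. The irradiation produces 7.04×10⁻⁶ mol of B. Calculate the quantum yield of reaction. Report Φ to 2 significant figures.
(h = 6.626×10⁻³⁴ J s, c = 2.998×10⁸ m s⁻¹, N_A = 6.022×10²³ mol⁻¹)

Photon energy at 469 nm: hc/λ = (6.626×10⁻³⁴)(2.998×10⁸)/(469×10⁻⁹) = 4.236×10⁻¹⁹ J.
Photons incident: 3.60 / 4.236×10⁻¹⁹ = 8.499×10¹⁸, i.e. 8.499×10¹⁸/6.022×10²³ = 1.411×10⁻⁵ mol.
Fraction absorbed: 1 − 10^(−1.08) = 0.9168.
Photons absorbed: 0.9168 × 1.411×10⁻⁵ = 1.294×10⁻⁵ mol.
Φ = 7.04×10⁻⁶ mol / 1.294×10⁻⁵ mol photons = 0.54.

Φ = 0.54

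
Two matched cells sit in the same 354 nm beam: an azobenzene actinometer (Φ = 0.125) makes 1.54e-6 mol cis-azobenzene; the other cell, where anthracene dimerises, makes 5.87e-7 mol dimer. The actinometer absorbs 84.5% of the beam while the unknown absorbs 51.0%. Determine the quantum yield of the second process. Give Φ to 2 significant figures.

Φ = 0.079

Photons absorbed by the actinometer: 1.54e-6 / 0.125 = 1.232e-5 mol.
Incident flux: 1.232e-5 / 0.845 = 1.458e-5 einstein.
Absorbed by unknown: 0.510 × 1.458e-5 = 7.436e-6 mol.
Φ(unknown) = 5.87e-7 / 7.436e-6 = 0.079.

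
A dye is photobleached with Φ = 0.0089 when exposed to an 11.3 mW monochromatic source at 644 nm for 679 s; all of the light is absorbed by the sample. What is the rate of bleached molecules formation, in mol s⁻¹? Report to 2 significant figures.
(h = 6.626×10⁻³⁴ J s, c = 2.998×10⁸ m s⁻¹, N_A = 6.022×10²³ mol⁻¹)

5.4×10⁻¹⁰ mol s⁻¹

Photon energy at 644 nm: hc/λ = (6.626×10⁻³⁴)(2.998×10⁸)/(644×10⁻⁹) = 3.085×10⁻¹⁹ J.
Energy delivered: (11.3 mW)(679 s) = 7.673 J.
Photons incident: 7.673 / 3.085×10⁻¹⁹ = 2.487×10¹⁹, i.e. 2.487×10¹⁹/6.022×10²³ = 4.130×10⁻⁵ mol.
Product formed: 0.0089 × 4.130×10⁻⁵ = 3.676×10⁻⁷ mol.
Rate: 3.676×10⁻⁷ / 679 s = 5.4×10⁻¹⁰ mol s⁻¹.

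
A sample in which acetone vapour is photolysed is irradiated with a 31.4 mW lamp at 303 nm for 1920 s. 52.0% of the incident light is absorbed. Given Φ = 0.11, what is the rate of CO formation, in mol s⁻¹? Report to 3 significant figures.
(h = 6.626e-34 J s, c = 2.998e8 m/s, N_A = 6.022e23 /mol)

Photon energy at 303 nm: hc/λ = (6.626e-34)(2.998e8)/(303e-9) = 6.556e-19 J.
Energy delivered: (31.4 mW)(1920 s) = 60.29 J.
Photons incident: 60.29 / 6.556e-19 = 9.196e19, i.e. 9.196e19/6.022e23 = 1.527e-4 mol.
Photons absorbed: 0.520 × 1.527e-4 = 7.940e-5 mol.
Product formed: 0.11 × 7.940e-5 = 8.734e-6 mol.
Rate: 8.734e-6 / 1920 s = 4.55e-9 mol s⁻¹.

4.55e-9 mol s⁻¹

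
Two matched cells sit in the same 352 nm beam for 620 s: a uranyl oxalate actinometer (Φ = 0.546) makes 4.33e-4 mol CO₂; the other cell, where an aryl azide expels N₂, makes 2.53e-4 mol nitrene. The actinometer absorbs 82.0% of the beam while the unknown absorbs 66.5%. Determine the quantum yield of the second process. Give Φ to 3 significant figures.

Φ = 0.393

Photons absorbed by the actinometer: 4.33e-4 / 0.546 = 7.930e-4 mol.
Incident flux: 7.930e-4 / 0.820 = 9.671e-4 einstein.
Absorbed by unknown: 0.665 × 9.671e-4 = 6.431e-4 mol.
Φ(unknown) = 2.53e-4 / 6.431e-4 = 0.393.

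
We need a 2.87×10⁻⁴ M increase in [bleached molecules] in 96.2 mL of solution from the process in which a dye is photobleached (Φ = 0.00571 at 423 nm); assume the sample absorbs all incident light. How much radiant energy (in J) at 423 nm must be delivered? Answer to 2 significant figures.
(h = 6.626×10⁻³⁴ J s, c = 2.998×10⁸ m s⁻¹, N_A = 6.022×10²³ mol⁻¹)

1400 J

Product: (2.87×10⁻⁴ M)(0.0962 L) = 2.761×10⁻⁵ mol.
Photons that must be absorbed: 2.761×10⁻⁵ / 0.00571 = 0.004835 mol.
Photon energy: hc/λ = 4.696×10⁻¹⁹ J; per mole, 2.828×10⁵ J mol⁻¹.
Energy required: 0.004835 × 2.828×10⁵ = 1400 J.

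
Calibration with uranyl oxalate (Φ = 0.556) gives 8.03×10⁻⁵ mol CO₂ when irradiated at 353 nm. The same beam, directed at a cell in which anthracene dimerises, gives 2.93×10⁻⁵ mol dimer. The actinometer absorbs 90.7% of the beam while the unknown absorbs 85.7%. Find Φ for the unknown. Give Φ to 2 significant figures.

Photons absorbed by the actinometer: 8.03×10⁻⁵ / 0.556 = 1.444×10⁻⁴ mol.
Incident flux: 1.444×10⁻⁴ / 0.907 = 1.592×10⁻⁴ einstein.
Absorbed by unknown: 0.857 × 1.592×10⁻⁴ = 1.364×10⁻⁴ mol.
Φ(unknown) = 2.93×10⁻⁵ / 1.364×10⁻⁴ = 0.21.

Φ = 0.21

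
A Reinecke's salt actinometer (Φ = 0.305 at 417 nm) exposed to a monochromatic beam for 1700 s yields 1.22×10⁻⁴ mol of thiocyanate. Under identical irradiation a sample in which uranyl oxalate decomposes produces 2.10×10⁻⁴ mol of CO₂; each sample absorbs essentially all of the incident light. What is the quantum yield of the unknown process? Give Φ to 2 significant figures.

Photons absorbed by the actinometer: 1.22×10⁻⁴ / 0.305 = 4.000×10⁻⁴ mol.
Φ(unknown) = 2.10×10⁻⁴ / 4.000×10⁻⁴ = 0.53.

Φ = 0.53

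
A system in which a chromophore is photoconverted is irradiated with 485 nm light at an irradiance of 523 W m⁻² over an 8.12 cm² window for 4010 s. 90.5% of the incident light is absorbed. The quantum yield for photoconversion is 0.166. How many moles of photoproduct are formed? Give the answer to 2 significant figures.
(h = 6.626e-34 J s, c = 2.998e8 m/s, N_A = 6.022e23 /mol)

0.0010 mol

Photon energy at 485 nm: hc/λ = (6.626e-34)(2.998e8)/(485e-9) = 4.096e-19 J.
Energy delivered: (523 W m⁻²)(8.12e-4 m²)(4010 s) = 1703 J.
Photons incident: 1703 / 4.096e-19 = 4.158e21, i.e. 4.158e21/6.022e23 = 0.006905 mol.
Photons absorbed: 0.905 × 0.006905 = 0.006249 mol.
Product: Φ × n_abs = 0.166 × 0.006249 = 0.001037 mol.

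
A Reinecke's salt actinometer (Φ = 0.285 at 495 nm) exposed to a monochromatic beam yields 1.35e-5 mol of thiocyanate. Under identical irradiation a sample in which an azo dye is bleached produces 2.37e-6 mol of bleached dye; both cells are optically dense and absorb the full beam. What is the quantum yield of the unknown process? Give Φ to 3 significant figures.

Φ = 0.0500

Photons absorbed by the actinometer: 1.35e-5 / 0.285 = 4.737e-5 mol.
Φ(unknown) = 2.37e-6 / 4.737e-5 = 0.0500.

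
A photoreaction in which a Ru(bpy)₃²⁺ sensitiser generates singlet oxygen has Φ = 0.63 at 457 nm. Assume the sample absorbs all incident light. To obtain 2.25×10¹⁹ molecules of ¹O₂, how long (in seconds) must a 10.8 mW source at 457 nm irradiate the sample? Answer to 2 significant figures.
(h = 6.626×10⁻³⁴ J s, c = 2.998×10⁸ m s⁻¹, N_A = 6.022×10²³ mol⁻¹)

t ≈ 1400 s

Product: 2.25×10¹⁹ / 6.022×10²³ = 3.736×10⁻⁵ mol.
Photons that must be absorbed: 3.736×10⁻⁵ / 0.63 = 5.930×10⁻⁵ mol.
Photon energy: hc/λ = 4.347×10⁻¹⁹ J; per mole, 2.618×10⁵ J mol⁻¹.
Energy required: 5.930×10⁻⁵ × 2.618×10⁵ = 15.52 J.
Time: 15.52 J / 0.0108 W = 1400 s.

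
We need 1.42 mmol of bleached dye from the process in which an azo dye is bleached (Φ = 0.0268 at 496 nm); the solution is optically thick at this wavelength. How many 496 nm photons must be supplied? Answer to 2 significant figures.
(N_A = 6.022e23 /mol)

Product: 1.42 mmol = 0.00142 mol.
Photons that must be absorbed: 0.00142 / 0.0268 = 0.05299 mol.
Photon count: 0.05299 × 6.022e23 = 3.2e22.

3.2e22 photons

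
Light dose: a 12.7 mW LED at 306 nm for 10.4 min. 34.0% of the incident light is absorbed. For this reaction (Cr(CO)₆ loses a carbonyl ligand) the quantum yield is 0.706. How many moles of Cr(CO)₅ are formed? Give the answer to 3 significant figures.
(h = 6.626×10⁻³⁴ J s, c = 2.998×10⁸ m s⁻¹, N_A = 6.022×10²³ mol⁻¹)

Photon energy at 306 nm: hc/λ = (6.626×10⁻³⁴)(2.998×10⁸)/(306×10⁻⁹) = 6.492×10⁻¹⁹ J.
Energy delivered: (12.7 mW)(624 s) = 7.925 J.
Photons incident: 7.925 / 6.492×10⁻¹⁹ = 1.221×10¹⁹, i.e. 1.221×10¹⁹/6.022×10²³ = 2.028×10⁻⁵ mol.
Photons absorbed: 0.340 × 2.028×10⁻⁵ = 6.895×10⁻⁶ mol.
Product: Φ × n_abs = 0.706 × 6.895×10⁻⁶ = 4.868×10⁻⁶ mol.

4.87×10⁻⁶ mol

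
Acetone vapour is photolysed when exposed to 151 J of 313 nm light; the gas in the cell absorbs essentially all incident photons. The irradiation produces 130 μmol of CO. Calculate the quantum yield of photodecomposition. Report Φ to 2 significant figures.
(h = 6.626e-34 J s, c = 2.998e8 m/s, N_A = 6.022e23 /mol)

Product: 130 μmol = 1.30e-4 mol.
Photon energy at 313 nm: hc/λ = (6.626e-34)(2.998e8)/(313e-9) = 6.347e-19 J.
Photons incident: 151 / 6.347e-19 = 2.379e20, i.e. 2.379e20/6.022e23 = 3.951e-4 mol.
Φ = 1.30e-4 mol / 3.951e-4 mol photons = 0.33.

Φ = 0.33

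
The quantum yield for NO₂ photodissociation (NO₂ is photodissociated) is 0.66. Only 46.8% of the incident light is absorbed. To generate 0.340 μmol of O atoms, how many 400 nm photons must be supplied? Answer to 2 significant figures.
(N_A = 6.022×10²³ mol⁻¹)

Product: 0.340 μmol = 3.40×10⁻⁷ mol.
Photons that must be absorbed: 3.40×10⁻⁷ / 0.66 = 5.152×10⁻⁷ mol.
Incident photons needed: 5.152×10⁻⁷ / 0.468 = 1.101×10⁻⁶ mol.
Photon count: 1.101×10⁻⁶ × 6.022×10²³ = 6.6×10¹⁷.

6.6×10¹⁷ photons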